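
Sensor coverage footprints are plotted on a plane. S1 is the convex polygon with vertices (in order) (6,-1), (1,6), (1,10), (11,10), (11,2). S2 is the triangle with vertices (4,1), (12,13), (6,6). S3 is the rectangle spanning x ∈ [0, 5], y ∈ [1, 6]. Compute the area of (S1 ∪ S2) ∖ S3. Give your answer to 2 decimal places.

74.79

|S1 ∪ S2| = 85.8854.
|(S1 ∪ S2) ∩ S3| = 11.0997.
|(S1 ∪ S2) ∖ S3| = 85.8854 − 11.0997 = 74.79.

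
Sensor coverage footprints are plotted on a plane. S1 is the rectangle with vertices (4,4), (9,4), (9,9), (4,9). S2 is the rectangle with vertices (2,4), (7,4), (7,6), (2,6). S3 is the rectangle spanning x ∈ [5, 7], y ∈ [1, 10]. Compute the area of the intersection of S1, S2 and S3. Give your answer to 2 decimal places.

The intersection is the polygon with vertices (7,6), (7,4), (5,4), (5,6).
By the shoelace formula its area is 4.00.

4.00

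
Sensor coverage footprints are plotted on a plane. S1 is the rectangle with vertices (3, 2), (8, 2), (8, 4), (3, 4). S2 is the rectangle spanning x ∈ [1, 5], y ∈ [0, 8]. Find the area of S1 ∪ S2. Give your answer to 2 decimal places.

38.00

By inclusion–exclusion:
Individual areas: |S1| = 10, |S2| = 32.
|S1∩S2|: x∈[3,5], y∈[2,4] → 2·2 = 4.
|S1 ∪ S2| = 42 − 4 = 38.00.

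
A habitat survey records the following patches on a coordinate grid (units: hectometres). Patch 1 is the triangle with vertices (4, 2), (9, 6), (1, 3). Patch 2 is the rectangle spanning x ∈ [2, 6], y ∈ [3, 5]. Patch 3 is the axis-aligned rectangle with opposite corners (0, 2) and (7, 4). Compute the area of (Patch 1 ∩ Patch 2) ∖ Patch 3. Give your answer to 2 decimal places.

1.02

|Patch 1 ∩ Patch 2| = 4.275.
|(Patch 1 ∩ Patch 2) ∩ Patch 3| = 3.2542.
|(Patch 1 ∩ Patch 2) ∖ Patch 3| = 4.275 − 3.2542 = 1.02.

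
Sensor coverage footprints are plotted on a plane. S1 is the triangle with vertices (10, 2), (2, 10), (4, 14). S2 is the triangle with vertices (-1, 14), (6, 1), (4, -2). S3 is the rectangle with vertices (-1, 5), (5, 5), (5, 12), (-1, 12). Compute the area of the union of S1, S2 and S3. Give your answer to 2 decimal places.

By inclusion–exclusion:
Individual areas: |S1| = 24, |S2| = 23.5, |S3| = 42.
|S1∩S2| = 0.
|S1∩S3| = 9.5.
|S2∩S3| = 8.6995.
|S1∩S2∩S3| = 0.
|S1 ∪ S2 ∪ S3| = 89.5 − 18.1995 + 0 = 71.30.

71.30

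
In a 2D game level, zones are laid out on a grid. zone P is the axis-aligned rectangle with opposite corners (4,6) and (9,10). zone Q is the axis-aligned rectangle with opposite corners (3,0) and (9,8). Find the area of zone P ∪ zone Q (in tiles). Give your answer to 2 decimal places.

By inclusion–exclusion:
Individual areas: |zone P| = 20, |zone Q| = 48.
|zone P∩zone Q|: x∈[4,9], y∈[6,8] → 5·2 = 10.
|zone P ∪ zone Q| = 68 − 10 = 58.00.

58.00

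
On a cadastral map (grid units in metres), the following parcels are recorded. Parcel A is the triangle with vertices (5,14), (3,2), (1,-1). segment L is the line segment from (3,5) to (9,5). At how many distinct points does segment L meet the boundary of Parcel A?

The segment meets the boundary at (3.5,5).

1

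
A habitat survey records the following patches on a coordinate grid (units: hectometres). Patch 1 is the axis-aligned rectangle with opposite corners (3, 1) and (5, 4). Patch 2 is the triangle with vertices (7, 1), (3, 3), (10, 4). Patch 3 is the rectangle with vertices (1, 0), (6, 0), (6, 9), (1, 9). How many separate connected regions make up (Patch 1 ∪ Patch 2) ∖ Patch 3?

(Patch 1 ∪ Patch 2) ∖ Patch 3 is a single connected region.

1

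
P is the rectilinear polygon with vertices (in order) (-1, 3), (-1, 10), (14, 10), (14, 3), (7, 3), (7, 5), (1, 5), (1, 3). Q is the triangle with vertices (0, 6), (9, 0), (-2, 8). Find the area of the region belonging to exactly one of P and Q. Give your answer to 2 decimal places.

|P| = 93, |Q| = 3, |P∩Q| = 1.3011.
|P △ Q| = |P| + |Q| − 2·|P∩Q| = 93 + 3 − 2.6023 = 93.40.

93.40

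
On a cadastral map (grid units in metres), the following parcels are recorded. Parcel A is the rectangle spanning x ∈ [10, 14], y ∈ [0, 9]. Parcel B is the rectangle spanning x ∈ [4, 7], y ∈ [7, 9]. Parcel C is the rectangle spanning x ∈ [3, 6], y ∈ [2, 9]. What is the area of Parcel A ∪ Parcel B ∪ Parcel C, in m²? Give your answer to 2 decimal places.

By inclusion–exclusion:
Individual areas: |Parcel A| = 36, |Parcel B| = 6, |Parcel C| = 21.
|Parcel A∩Parcel B| = 0 (no overlap).
|Parcel A∩Parcel C| = 0 (no overlap).
|Parcel B∩Parcel C|: x∈[4,6], y∈[7,9] → 2·2 = 4.
|Parcel A∩Parcel B∩Parcel C| = 0.
|Parcel A ∪ Parcel B ∪ Parcel C| = 63 − 4 + 0 = 59.00.

59.00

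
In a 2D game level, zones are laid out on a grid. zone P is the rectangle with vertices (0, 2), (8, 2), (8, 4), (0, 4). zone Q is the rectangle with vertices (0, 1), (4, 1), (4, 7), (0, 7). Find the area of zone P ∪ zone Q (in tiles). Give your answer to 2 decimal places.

32.00

By inclusion–exclusion:
Individual areas: |zone P| = 16, |zone Q| = 24.
|zone P∩zone Q|: x∈[0,4], y∈[2,4] → 4·2 = 8.
|zone P ∪ zone Q| = 40 − 8 = 32.00.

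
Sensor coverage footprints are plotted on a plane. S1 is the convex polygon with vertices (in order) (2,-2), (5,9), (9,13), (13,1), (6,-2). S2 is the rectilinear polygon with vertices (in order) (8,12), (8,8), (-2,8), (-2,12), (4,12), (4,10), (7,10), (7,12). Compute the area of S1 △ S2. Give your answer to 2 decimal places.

|S1| = 94, |S2| = 34, |S1∩S2| = 7.1364.
|S1 △ S2| = |S1| + |S2| − 2·|S1∩S2| = 94 + 34 − 14.2727 = 113.73.

113.73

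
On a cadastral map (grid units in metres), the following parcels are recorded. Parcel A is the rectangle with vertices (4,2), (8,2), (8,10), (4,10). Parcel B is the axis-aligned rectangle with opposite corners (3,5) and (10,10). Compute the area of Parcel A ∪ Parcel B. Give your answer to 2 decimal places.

47.00

By inclusion–exclusion:
Individual areas: |Parcel A| = 32, |Parcel B| = 35.
|Parcel A∩Parcel B|: x∈[4,8], y∈[5,10] → 4·5 = 20.
|Parcel A ∪ Parcel B| = 67 − 20 = 47.00.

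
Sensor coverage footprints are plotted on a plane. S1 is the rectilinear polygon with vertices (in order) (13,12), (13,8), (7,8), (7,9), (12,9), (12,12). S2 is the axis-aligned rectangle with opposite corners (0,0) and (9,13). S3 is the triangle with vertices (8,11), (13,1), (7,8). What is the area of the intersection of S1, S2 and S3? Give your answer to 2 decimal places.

The intersection is the polygon with vertices (9,9), (9,8), (7,8), (7.333,9).
By the shoelace formula its area is 1.83.

1.83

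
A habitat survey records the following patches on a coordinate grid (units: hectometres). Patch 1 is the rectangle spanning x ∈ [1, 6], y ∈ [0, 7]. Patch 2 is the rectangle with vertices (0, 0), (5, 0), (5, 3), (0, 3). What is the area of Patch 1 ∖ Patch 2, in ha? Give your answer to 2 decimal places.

23.00

|Patch 1∩Patch 2|: x∈[1,5], y∈[0,3] → 4·3 = 12.
|Patch 1| = 35.
|Patch 1 ∖ Patch 2| = |Patch 1| − |Patch 1∩Patch 2| = 35 − 12 = 23.00.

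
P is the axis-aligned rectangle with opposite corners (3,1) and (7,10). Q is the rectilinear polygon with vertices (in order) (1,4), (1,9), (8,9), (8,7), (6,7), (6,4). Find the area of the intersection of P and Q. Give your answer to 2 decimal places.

The intersection is the polygon with vertices (7,7), (6,7), (6,4), (3,4), (3,9), (7,9).
By the shoelace formula its area is 17.00.

17.00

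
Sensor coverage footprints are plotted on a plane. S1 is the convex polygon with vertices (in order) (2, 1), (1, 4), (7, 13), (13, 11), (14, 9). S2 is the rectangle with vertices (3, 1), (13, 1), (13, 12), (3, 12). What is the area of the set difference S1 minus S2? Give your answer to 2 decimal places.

10.33

|S1| = 70.5, |S1∩S2| = 60.1667.
|S1 ∖ S2| = |S1| − |S1∩S2| = 70.5 − 60.1667 = 10.33.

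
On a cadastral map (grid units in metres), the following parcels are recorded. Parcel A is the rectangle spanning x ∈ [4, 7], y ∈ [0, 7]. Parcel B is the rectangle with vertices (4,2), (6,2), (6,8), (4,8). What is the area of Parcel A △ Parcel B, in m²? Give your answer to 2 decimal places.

|Parcel A∩Parcel B|: x∈[4,6], y∈[2,7] → 2·5 = 10.
|Parcel A △ Parcel B| = |Parcel A| + |Parcel B| − 2·|Parcel A∩Parcel B| = 21 + 12 − 20 = 13.00.

13.00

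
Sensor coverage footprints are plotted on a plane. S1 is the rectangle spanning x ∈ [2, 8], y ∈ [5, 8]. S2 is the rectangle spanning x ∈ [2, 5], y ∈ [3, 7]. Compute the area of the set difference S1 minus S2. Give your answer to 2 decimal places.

|S1∩S2|: x∈[2,5], y∈[5,7] → 3·2 = 6.
|S1| = 18.
|S1 ∖ S2| = |S1| − |S1∩S2| = 18 − 6 = 12.00.

12.00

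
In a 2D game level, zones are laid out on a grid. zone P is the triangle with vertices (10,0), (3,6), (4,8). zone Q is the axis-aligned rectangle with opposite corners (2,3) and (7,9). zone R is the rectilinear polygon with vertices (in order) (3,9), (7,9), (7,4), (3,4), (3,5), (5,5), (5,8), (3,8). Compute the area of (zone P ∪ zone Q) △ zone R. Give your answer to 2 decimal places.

18.25

|zone P ∪ zone Q| = 32.25.
|(zone P ∪ zone Q) ∩ zone R| = 14.
|(zone P ∪ zone Q) △ zone R| = 32.25 + 14 − 28 = 18.25.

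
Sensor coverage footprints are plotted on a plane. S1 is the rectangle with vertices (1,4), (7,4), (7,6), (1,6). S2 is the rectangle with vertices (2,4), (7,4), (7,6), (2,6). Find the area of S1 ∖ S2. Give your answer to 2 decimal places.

2.00

|S1∩S2|: x∈[2,7], y∈[4,6] → 5·2 = 10.
|S1| = 12.
|S1 ∖ S2| = |S1| − |S1∩S2| = 12 − 10 = 2.00.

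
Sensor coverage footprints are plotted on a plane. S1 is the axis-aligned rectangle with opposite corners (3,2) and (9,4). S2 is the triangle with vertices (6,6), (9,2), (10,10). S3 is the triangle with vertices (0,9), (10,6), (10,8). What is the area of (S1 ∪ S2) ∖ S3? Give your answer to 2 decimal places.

20.88

|S1 ∪ S2| = 24.5.
|(S1 ∪ S2) ∩ S3| = 3.6187.
|(S1 ∪ S2) ∖ S3| = 24.5 − 3.6187 = 20.88.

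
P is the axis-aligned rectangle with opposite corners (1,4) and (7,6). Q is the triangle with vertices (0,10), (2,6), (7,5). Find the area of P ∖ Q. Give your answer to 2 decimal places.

|P| = 12, |P∩Q| = 1.8.
|P ∖ Q| = |P| − |P∩Q| = 12 − 1.8 = 10.20.

10.20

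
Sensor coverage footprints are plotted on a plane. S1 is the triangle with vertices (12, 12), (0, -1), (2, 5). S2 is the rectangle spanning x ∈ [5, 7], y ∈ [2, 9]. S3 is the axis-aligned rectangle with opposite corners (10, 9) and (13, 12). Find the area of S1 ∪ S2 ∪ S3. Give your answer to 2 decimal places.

40.63

By inclusion–exclusion:
Individual areas: |S1| = 23, |S2| = 14, |S3| = 9.
|S1∩S2| = 4.6.
|S1∩S3| = 0.7667.
|S2∩S3| = 0 (no overlap).
|S1∩S2∩S3| = 0.
|S1 ∪ S2 ∪ S3| = 46 − 5.3667 + 0 = 40.63.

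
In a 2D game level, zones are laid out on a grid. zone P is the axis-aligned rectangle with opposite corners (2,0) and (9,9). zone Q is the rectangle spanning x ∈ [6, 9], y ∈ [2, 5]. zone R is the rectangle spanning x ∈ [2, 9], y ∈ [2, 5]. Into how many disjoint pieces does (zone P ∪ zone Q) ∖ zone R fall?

(zone P ∪ zone Q) ∖ zone R splits into 2 disjoint pieces (area 14, area 28).

2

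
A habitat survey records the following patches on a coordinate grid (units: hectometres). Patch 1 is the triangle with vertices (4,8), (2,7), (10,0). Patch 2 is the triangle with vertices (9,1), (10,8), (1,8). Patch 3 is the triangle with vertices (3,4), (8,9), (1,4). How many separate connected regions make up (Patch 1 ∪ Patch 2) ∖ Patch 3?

2

(Patch 1 ∪ Patch 2) ∖ Patch 3 splits into 2 disjoint pieces (area 23.9267, area 6.3453).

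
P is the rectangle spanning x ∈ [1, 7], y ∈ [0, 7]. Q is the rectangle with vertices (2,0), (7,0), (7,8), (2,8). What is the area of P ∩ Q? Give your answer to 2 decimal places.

35.00

|P∩Q|: x∈[2,7], y∈[0,7] → 5·7 = 35.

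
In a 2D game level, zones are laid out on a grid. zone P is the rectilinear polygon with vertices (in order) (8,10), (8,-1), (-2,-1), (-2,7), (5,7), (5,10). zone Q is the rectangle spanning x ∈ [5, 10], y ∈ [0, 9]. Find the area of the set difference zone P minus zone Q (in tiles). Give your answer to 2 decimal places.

62.00

|zone P| = 89, |zone P∩zone Q| = 27.
|zone P ∖ zone Q| = |zone P| − |zone P∩zone Q| = 89 − 27 = 62.00.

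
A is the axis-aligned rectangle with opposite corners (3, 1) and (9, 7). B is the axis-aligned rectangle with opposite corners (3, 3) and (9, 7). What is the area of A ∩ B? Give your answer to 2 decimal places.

24.00

|A∩B|: x∈[3,9], y∈[3,7] → 6·4 = 24.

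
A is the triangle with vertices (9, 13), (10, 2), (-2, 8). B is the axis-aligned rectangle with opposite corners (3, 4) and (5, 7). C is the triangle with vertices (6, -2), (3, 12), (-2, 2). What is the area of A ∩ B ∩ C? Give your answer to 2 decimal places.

2.39

The intersection is the polygon with vertices (3,7), (4.071,7), (4.56,4.72), (3,5.5).
By the shoelace formula its area is 2.39.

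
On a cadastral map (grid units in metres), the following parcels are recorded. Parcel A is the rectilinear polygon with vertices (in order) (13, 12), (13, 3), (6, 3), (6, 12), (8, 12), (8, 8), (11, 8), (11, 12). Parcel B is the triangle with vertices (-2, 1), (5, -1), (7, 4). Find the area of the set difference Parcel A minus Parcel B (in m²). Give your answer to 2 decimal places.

50.37

|Parcel A| = 51, |Parcel A∩Parcel B| = 0.6333.
|Parcel A ∖ Parcel B| = |Parcel A| − |Parcel A∩Parcel B| = 51 − 0.6333 = 50.37.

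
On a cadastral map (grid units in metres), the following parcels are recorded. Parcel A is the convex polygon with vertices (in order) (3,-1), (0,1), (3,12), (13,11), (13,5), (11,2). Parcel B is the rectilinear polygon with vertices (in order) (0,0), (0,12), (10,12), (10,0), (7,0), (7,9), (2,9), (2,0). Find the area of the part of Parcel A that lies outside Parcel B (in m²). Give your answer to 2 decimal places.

|Parcel A| = 123.5, |Parcel A∩Parcel B| = 52.1731.
|Parcel A ∖ Parcel B| = |Parcel A| − |Parcel A∩Parcel B| = 123.5 − 52.1731 = 71.33.

71.33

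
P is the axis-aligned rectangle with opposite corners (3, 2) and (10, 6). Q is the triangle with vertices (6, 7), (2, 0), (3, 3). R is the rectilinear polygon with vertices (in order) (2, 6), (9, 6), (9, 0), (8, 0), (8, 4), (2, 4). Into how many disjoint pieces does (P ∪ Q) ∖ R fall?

3

(P ∪ Q) ∖ R splits into 3 disjoint pieces (area 4, area 10.6429, area 0.0893).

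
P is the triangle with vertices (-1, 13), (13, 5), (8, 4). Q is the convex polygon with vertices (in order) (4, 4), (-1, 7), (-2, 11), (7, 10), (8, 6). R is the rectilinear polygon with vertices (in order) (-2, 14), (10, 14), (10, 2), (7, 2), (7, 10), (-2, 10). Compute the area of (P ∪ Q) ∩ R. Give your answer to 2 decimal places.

16.88

|P ∪ Q| = 59.8132.
|(P ∪ Q) ∩ R| = 16.88.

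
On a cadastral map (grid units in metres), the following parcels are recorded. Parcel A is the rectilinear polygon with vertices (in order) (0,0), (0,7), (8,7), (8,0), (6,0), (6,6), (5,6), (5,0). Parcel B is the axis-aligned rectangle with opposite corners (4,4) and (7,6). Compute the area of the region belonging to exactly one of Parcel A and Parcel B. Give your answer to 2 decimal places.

|Parcel A| = 50, |Parcel B| = 6, |Parcel A∩Parcel B| = 4.
|Parcel A △ Parcel B| = |Parcel A| + |Parcel B| − 2·|Parcel A∩Parcel B| = 50 + 6 − 8 = 48.00.

48.00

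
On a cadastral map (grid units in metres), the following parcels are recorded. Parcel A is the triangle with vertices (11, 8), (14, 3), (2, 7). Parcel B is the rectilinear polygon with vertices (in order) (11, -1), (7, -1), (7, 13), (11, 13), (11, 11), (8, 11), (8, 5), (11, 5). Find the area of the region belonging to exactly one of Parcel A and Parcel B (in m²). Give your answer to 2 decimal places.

|Parcel A| = 24, |Parcel B| = 38, |Parcel A∩Parcel B| = 3.9444.
|Parcel A △ Parcel B| = |Parcel A| + |Parcel B| − 2·|Parcel A∩Parcel B| = 24 + 38 − 7.8889 = 54.11.

54.11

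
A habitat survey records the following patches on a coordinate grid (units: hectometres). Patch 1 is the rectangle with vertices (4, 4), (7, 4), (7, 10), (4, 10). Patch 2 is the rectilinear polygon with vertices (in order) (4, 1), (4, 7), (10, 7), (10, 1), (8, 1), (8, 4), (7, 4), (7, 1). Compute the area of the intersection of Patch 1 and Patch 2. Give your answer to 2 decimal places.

9.00

The intersection is the polygon with vertices (7,4), (4,4), (4,7), (7,7).
By the shoelace formula its area is 9.00.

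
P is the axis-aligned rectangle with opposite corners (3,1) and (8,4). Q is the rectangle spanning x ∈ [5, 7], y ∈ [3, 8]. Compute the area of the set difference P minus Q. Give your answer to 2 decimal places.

13.00

|P∩Q|: x∈[5,7], y∈[3,4] → 2·1 = 2.
|P| = 15.
|P ∖ Q| = |P| − |P∩Q| = 15 − 2 = 13.00.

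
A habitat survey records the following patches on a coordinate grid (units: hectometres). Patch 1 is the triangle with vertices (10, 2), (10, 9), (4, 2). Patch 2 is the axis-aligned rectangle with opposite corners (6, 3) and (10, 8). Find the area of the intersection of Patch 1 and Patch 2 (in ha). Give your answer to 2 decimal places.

The intersection is the polygon with vertices (10,3), (6,3), (6,4.333), (9.143,8), (10,8).
By the shoelace formula its area is 14.24.

14.24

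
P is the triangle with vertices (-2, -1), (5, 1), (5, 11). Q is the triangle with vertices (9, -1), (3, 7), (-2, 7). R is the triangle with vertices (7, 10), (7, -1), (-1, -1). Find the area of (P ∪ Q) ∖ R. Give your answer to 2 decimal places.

|P ∪ Q| = 45.4088.
|(P ∪ Q) ∩ R| = 21.5667.
|(P ∪ Q) ∖ R| = 45.4088 − 21.5667 = 23.84.

23.84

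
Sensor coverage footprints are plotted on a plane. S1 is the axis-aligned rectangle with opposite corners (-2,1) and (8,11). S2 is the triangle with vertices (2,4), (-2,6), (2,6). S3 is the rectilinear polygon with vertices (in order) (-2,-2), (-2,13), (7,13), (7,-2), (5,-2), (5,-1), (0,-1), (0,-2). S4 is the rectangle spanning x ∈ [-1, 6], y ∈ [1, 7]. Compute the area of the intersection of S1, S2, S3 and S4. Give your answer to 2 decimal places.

The intersection is the polygon with vertices (2,4), (-1,5.5), (-1,6), (2,6).
By the shoelace formula its area is 3.75.

3.75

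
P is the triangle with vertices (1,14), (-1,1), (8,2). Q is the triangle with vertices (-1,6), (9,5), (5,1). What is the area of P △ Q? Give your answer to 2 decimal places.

42.43

|P| = 57.5, |Q| = 22, |P∩Q| = 18.5356.
|P △ Q| = |P| + |Q| − 2·|P∩Q| = 57.5 + 22 − 37.0712 = 42.43.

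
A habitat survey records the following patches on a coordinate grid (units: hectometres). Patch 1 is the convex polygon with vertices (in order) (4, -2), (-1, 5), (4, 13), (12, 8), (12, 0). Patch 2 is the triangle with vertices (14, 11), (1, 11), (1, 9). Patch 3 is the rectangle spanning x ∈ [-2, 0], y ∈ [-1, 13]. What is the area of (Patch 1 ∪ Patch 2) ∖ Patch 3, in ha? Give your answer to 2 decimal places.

|Patch 1 ∪ Patch 2| = 134.583.
|(Patch 1 ∪ Patch 2) ∩ Patch 3| = 1.5.
|(Patch 1 ∪ Patch 2) ∖ Patch 3| = 134.583 − 1.5 = 133.08.

133.08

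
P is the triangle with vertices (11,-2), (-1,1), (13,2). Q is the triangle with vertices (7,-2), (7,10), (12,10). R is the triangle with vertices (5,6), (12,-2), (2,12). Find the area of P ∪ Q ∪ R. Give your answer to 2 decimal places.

60.55

By inclusion–exclusion:
Individual areas: |P| = 27, |Q| = 30, |R| = 9.
|P∩Q| = 2.5501.
|P∩R| = 1.0625.
|Q∩R| = 1.8391.
|P∩Q∩R| = 0.
|P ∪ Q ∪ R| = 66 − 5.4517 + 0 = 60.55.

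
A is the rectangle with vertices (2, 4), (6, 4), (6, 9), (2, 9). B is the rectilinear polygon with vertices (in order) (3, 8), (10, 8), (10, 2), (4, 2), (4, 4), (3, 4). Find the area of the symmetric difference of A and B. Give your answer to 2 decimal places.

|A| = 20, |B| = 40, |A∩B| = 12.
|A △ B| = |A| + |B| − 2·|A∩B| = 20 + 40 − 24 = 36.00.

36.00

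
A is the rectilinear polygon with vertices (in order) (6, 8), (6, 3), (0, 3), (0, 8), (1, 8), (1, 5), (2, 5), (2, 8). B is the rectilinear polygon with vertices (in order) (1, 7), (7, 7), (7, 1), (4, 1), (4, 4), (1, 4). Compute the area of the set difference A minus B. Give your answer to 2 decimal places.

12.00

|A| = 27, |A∩B| = 15.
|A ∖ B| = |A| − |A∩B| = 27 − 15 = 12.00.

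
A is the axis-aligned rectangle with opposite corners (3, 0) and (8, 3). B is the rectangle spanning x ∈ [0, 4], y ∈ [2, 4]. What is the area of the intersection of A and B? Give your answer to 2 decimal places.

|A∩B|: x∈[3,4], y∈[2,3] → 1·1 = 1.

1.00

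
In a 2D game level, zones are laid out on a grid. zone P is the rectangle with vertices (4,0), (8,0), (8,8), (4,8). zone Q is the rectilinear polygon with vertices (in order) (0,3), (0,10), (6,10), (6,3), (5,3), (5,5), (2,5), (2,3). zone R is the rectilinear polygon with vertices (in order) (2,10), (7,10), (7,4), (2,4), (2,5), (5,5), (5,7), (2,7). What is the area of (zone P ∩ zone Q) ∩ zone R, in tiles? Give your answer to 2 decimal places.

|zone P ∩ zone Q| = 8.
|(zone P ∩ zone Q) ∩ zone R| = 5.00.

5.00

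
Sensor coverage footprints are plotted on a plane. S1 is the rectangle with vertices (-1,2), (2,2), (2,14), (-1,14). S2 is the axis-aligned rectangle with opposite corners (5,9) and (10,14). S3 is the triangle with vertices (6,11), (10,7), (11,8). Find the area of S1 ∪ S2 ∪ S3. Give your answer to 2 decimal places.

By inclusion–exclusion:
Individual areas: |S1| = 36, |S2| = 25, |S3| = 4.
|S1∩S2| = 0 (no overlap).
|S1∩S3| = 0.
|S2∩S3| = 1.3333.
|S1∩S2∩S3| = 0.
|S1 ∪ S2 ∪ S3| = 65 − 1.3333 + 0 = 63.67.

63.67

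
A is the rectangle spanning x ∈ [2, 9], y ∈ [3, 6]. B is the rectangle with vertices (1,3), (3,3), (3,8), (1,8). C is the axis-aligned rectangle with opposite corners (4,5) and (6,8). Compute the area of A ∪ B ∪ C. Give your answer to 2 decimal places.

By inclusion–exclusion:
Individual areas: |A| = 21, |B| = 10, |C| = 6.
|A∩B|: x∈[2,3], y∈[3,6] → 1·3 = 3.
|A∩C|: x∈[4,6], y∈[5,6] → 2·1 = 2.
|B∩C| = 0 (no overlap).
|A∩B∩C| = 0.
|A ∪ B ∪ C| = 37 − 5 + 0 = 32.00.

32.00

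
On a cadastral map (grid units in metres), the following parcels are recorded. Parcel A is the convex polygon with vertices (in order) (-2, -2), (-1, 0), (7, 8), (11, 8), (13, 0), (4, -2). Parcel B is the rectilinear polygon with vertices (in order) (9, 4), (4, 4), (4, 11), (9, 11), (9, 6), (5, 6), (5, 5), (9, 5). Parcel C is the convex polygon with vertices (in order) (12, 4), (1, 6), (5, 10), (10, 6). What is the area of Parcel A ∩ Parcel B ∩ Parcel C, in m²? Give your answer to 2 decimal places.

5.89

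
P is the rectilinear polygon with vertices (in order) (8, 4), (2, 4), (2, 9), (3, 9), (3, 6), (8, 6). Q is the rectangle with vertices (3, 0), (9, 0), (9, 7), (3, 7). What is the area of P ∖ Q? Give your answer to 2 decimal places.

5.00

|P| = 15, |P∩Q| = 10.
|P ∖ Q| = |P| − |P∩Q| = 15 − 10 = 5.00.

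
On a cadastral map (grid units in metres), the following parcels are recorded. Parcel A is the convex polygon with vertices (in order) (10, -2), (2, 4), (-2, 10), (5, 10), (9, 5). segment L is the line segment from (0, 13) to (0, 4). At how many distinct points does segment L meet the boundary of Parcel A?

2

The segment meets the boundary at (0,7), (0,10).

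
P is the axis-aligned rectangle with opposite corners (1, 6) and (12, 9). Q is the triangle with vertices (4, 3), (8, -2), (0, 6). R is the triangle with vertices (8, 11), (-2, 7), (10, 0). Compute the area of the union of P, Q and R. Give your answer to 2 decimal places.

73.84

By inclusion–exclusion:
Individual areas: |P| = 33, |Q| = 4, |R| = 59.
|P∩Q| = 0.
|P∩R| = 22.1091.
|Q∩R| = 0.05.
|P∩Q∩R| = 0.
|P ∪ Q ∪ R| = 96 − 22.1591 + 0 = 73.84.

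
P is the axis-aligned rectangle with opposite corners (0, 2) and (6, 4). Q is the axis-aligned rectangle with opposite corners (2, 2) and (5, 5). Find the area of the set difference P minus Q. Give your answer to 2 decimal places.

|P∩Q|: x∈[2,5], y∈[2,4] → 3·2 = 6.
|P| = 12.
|P ∖ Q| = |P| − |P∩Q| = 12 − 6 = 6.00.

6.00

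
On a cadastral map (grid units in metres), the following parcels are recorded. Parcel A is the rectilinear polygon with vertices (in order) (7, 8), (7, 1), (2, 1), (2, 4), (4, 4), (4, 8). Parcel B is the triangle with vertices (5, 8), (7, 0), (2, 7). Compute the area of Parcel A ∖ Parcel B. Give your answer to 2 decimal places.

17.70

|Parcel A| = 27, |Parcel A∩Parcel B| = 9.3012.
|Parcel A ∖ Parcel B| = |Parcel A| − |Parcel A∩Parcel B| = 27 − 9.3012 = 17.70.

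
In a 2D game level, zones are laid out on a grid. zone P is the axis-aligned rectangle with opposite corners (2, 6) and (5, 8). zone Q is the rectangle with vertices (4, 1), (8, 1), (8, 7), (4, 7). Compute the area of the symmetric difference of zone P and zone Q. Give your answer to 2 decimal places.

28.00

|zone P∩zone Q|: x∈[4,5], y∈[6,7] → 1·1 = 1.
|zone P △ zone Q| = |zone P| + |zone Q| − 2·|zone P∩zone Q| = 6 + 24 − 2 = 28.00.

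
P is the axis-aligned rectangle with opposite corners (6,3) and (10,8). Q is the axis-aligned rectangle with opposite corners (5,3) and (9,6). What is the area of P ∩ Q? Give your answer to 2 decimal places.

9.00

|P∩Q|: x∈[6,9], y∈[3,6] → 3·3 = 9.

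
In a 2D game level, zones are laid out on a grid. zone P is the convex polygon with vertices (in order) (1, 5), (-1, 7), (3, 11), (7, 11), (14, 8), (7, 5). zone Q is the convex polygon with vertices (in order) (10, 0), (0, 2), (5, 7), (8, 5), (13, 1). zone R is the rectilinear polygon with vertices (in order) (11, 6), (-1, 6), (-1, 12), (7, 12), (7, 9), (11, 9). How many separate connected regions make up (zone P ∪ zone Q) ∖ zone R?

(zone P ∪ zone Q) ∖ zone R splits into 2 disjoint pieces (area 8.4286, area 46.7971).

2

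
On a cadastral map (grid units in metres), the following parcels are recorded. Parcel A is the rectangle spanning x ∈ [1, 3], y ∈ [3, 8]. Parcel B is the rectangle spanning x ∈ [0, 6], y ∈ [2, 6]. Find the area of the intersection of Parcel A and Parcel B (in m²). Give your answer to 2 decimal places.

6.00

|Parcel A∩Parcel B|: x∈[1,3], y∈[3,6] → 2·3 = 6.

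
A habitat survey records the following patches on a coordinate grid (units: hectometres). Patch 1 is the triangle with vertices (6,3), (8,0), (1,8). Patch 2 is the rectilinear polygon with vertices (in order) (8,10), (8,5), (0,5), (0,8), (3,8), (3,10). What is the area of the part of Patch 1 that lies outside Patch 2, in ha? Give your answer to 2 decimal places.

|Patch 1| = 2.5, |Patch 1∩Patch 2| = 0.5625.
|Patch 1 ∖ Patch 2| = |Patch 1| − |Patch 1∩Patch 2| = 2.5 − 0.5625 = 1.94.

1.94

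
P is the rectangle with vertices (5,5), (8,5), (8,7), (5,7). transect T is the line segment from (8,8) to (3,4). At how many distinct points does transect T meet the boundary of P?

2

The segment meets the boundary at (5,5.6), (6.75,7).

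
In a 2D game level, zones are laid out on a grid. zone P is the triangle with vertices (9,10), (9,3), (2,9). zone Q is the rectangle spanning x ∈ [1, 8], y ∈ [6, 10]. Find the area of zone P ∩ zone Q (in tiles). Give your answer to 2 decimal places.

15.32

The intersection is the polygon with vertices (2,9), (8,9.857), (8,6), (5.5,6).
By the shoelace formula its area is 15.32.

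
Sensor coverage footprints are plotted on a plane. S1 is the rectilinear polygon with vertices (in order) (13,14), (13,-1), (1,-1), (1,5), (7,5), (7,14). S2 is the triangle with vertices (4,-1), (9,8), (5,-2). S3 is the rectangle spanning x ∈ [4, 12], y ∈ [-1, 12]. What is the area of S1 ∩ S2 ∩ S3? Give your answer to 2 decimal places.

6.30

The intersection is the polygon with vertices (9,8), (5.4,-1), (4,-1).
By the shoelace formula its area is 6.30.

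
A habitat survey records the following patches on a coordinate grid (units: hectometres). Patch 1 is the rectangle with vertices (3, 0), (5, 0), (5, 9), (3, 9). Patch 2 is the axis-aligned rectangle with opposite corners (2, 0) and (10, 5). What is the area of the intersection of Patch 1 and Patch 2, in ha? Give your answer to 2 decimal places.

10.00

|Patch 1∩Patch 2|: x∈[3,5], y∈[0,5] → 2·5 = 10.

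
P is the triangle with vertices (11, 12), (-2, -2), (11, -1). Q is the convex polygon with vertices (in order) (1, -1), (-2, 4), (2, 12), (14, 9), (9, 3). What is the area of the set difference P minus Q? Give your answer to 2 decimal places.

|P| = 84.5, |P∩Q| = 48.7531.
|P ∖ Q| = |P| − |P∩Q| = 84.5 − 48.7531 = 35.75.

35.75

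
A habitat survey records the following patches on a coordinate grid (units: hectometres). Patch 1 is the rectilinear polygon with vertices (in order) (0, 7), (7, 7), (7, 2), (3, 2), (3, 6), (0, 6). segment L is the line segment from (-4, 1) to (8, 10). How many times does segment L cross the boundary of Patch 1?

The segment meets the boundary at (4,7), (2.667,6).

2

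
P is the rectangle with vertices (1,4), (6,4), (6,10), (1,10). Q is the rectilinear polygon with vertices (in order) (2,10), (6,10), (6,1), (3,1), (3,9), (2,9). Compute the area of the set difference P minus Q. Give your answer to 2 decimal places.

|P| = 30, |P∩Q| = 19.
|P ∖ Q| = |P| − |P∩Q| = 30 − 19 = 11.00.

11.00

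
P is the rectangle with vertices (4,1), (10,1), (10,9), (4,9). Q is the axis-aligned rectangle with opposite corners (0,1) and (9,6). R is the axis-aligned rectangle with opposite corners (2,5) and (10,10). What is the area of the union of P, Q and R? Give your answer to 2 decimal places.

By inclusion–exclusion:
Individual areas: |P| = 48, |Q| = 45, |R| = 40.
|P∩Q|: x∈[4,9], y∈[1,6] → 5·5 = 25.
|P∩R|: x∈[4,10], y∈[5,9] → 6·4 = 24.
|Q∩R|: x∈[2,9], y∈[5,6] → 7·1 = 7.
|P∩Q∩R| = 5.
|P ∪ Q ∪ R| = 133 − 56 + 5 = 82.00.

82.00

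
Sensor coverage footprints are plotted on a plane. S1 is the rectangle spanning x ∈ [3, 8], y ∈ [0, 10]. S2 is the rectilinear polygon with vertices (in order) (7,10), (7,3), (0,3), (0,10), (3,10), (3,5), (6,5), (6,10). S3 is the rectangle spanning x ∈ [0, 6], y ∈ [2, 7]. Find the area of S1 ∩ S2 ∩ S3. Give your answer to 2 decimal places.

6.00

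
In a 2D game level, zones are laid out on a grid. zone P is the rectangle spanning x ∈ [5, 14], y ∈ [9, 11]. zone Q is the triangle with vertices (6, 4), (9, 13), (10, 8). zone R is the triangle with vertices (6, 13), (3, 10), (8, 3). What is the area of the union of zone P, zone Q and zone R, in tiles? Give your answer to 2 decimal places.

By inclusion–exclusion:
Individual areas: |zone P| = 18, |zone Q| = 12, |zone R| = 18.
|zone P∩zone Q| = 3.2.
|zone P∩zone R| = 3.2.
|zone Q∩zone R| = 1.3807.
|zone P∩zone Q∩zone R| = 0.
|zone P ∪ zone Q ∪ zone R| = 48 − 7.7807 + 0 = 40.22.

40.22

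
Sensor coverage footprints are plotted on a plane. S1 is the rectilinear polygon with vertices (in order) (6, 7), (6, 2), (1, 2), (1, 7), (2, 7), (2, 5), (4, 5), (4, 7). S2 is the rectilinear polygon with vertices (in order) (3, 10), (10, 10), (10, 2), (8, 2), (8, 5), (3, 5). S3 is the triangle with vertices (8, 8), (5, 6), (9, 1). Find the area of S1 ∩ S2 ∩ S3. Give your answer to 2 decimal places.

The intersection is the polygon with vertices (5.8,5), (5,6), (6,6.667), (6,5).
By the shoelace formula its area is 0.93.

0.93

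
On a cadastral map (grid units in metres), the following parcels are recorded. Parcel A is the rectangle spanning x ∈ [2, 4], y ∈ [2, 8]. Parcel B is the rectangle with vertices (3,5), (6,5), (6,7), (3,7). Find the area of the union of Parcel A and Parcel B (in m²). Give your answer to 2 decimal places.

By inclusion–exclusion:
Individual areas: |Parcel A| = 12, |Parcel B| = 6.
|Parcel A∩Parcel B|: x∈[3,4], y∈[5,7] → 1·2 = 2.
|Parcel A ∪ Parcel B| = 18 − 2 = 16.00.

16.00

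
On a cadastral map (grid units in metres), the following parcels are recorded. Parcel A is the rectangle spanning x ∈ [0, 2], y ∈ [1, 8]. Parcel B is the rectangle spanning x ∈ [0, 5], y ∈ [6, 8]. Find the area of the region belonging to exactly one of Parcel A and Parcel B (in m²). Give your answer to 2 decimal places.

|Parcel A∩Parcel B|: x∈[0,2], y∈[6,8] → 2·2 = 4.
|Parcel A △ Parcel B| = |Parcel A| + |Parcel B| − 2·|Parcel A∩Parcel B| = 14 + 10 − 8 = 16.00.

16.00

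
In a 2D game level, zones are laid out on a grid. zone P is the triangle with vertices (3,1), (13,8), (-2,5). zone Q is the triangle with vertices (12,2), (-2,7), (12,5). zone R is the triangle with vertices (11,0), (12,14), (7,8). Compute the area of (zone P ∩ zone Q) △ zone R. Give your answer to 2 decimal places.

|zone P ∩ zone Q| = 8.6087.
|(zone P ∩ zone Q) ∩ zone R| = 0.3138.
|(zone P ∩ zone Q) △ zone R| = 8.6087 + 32 − 0.6276 = 39.98.

39.98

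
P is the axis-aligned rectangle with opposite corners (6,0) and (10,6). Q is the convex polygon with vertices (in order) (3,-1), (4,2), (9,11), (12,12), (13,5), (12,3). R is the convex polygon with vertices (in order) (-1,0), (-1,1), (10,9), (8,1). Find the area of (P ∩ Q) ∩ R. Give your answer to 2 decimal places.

The region (P ∩ Q) ∩ R is the polygon with vertices (7.333,0.926), (6,0.778), (6,5.6), (6.222,6), (9.25,6), (8.062,1.25).
By the shoelace formula its area is 13.22.

13.22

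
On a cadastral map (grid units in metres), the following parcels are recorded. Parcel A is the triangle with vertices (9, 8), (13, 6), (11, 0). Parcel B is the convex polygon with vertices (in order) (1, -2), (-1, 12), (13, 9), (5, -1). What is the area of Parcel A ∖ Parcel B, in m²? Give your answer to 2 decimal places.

10.95

|Parcel A| = 14, |Parcel A∩Parcel B| = 3.0476.
|Parcel A ∖ Parcel B| = |Parcel A| − |Parcel A∩Parcel B| = 14 − 3.0476 = 10.95.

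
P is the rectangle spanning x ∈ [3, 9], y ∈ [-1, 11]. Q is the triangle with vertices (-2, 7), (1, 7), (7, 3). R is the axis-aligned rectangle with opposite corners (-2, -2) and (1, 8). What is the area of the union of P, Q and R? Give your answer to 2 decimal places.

By inclusion–exclusion:
Individual areas: |P| = 72, |Q| = 6, |R| = 30.
|P∩Q| = 1.7778.
|P∩R| = 0 (no overlap).
|Q∩R| = 2.
|P∩Q∩R| = 0.
|P ∪ Q ∪ R| = 108 − 3.7778 + 0 = 104.22.

104.22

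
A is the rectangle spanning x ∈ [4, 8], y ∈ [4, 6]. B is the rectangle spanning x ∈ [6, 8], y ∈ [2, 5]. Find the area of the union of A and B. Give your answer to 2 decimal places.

By inclusion–exclusion:
Individual areas: |A| = 8, |B| = 6.
|A∩B|: x∈[6,8], y∈[4,5] → 2·1 = 2.
|A ∪ B| = 14 − 2 = 12.00.

12.00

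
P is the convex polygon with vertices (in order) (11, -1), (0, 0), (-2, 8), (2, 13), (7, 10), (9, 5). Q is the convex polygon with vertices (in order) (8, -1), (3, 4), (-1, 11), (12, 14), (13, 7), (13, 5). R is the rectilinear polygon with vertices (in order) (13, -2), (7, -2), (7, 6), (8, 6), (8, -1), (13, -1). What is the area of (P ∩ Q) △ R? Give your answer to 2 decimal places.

70.17

|P ∩ Q| = 70.0905.
|(P ∩ Q) ∩ R| = 6.4591.
|(P ∩ Q) △ R| = 70.0905 + 13 − 12.9182 = 70.17.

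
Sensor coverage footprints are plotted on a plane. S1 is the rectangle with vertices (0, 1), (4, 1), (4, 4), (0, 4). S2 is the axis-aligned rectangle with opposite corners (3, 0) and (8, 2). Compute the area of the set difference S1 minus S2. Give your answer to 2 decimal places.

11.00

|S1∩S2|: x∈[3,4], y∈[1,2] → 1·1 = 1.
|S1| = 12.
|S1 ∖ S2| = |S1| − |S1∩S2| = 12 − 1 = 11.00.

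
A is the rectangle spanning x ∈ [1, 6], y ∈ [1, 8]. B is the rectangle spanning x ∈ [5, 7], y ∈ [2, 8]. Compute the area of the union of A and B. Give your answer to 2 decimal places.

41.00

By inclusion–exclusion:
Individual areas: |A| = 35, |B| = 12.
|A∩B|: x∈[5,6], y∈[2,8] → 1·6 = 6.
|A ∪ B| = 47 − 6 = 41.00.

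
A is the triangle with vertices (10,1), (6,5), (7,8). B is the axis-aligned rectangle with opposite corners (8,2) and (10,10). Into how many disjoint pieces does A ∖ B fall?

A ∖ B splits into 2 disjoint pieces (area 0.2857, area 5.3333).

2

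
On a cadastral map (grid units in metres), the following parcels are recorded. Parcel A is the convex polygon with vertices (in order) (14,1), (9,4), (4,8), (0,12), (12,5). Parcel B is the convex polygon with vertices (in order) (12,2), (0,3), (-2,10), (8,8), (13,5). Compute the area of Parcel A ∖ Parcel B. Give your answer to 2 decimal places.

5.82

|Parcel A| = 25.5, |Parcel A∩Parcel B| = 19.6814.
|Parcel A ∖ Parcel B| = |Parcel A| − |Parcel A∩Parcel B| = 25.5 − 19.6814 = 5.82.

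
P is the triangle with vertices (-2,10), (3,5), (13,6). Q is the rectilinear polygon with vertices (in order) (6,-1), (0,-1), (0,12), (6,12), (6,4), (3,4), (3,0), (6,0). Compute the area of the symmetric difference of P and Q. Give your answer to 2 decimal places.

|P| = 27.5, |Q| = 66, |P∩Q| = 17.05.
|P △ Q| = |P| + |Q| − 2·|P∩Q| = 27.5 + 66 − 34.1 = 59.40.

59.40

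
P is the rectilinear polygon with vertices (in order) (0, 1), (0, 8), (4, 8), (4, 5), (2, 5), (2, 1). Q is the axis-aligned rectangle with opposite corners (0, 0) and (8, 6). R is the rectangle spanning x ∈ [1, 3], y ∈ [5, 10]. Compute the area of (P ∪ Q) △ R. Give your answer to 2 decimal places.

|P ∪ Q| = 56.
|(P ∪ Q) ∩ R| = 6.
|(P ∪ Q) △ R| = 56 + 10 − 12 = 54.00.

54.00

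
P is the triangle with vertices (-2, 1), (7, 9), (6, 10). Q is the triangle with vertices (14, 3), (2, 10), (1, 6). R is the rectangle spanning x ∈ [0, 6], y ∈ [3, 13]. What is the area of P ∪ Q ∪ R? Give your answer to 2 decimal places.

By inclusion–exclusion:
Individual areas: |P| = 8.5, |Q| = 27.5, |R| = 60.
|P∩Q| = 3.5092.
|P∩R| = 7.0556.
|Q∩R| = 16.2179.
|P∩Q∩R| = 3.5092.
|P ∪ Q ∪ R| = 96 − 26.7827 + 3.5092 = 72.73.

72.73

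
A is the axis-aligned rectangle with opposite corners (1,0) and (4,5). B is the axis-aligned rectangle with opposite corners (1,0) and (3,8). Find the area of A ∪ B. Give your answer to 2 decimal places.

21.00

By inclusion–exclusion:
Individual areas: |A| = 15, |B| = 16.
|A∩B|: x∈[1,3], y∈[0,5] → 2·5 = 10.
|A ∪ B| = 31 − 10 = 21.00.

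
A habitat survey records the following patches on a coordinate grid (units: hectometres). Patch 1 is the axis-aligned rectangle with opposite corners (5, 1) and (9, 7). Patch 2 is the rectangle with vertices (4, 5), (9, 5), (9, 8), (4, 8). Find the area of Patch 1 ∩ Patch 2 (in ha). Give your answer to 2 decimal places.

|Patch 1∩Patch 2|: x∈[5,9], y∈[5,7] → 4·2 = 8.

8.00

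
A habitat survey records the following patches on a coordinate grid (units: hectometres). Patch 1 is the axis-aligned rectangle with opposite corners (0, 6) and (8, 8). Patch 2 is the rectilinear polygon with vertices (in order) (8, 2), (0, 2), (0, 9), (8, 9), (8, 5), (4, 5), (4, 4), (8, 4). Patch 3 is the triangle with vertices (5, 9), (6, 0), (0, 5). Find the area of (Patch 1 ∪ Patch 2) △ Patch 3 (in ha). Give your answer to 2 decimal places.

|Patch 1 ∪ Patch 2| = 52.
|(Patch 1 ∪ Patch 2) ∩ Patch 3| = 20.8222.
|(Patch 1 ∪ Patch 2) △ Patch 3| = 52 + 24.5 − 41.6444 = 34.86.

34.86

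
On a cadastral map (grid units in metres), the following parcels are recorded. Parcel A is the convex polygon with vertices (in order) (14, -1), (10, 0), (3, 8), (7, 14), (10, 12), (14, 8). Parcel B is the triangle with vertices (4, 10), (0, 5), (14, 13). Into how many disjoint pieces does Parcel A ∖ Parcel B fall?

2

Parcel A ∖ Parcel B splits into 2 disjoint pieces (area 74.9562, area 8.9696).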